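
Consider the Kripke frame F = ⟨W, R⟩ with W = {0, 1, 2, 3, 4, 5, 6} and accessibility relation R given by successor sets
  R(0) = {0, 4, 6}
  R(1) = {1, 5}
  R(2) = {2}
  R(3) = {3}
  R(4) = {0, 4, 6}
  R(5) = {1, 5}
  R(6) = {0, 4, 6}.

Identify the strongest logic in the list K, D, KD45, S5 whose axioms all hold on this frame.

Serial (axiom D): yes — every world has a successor (e.g. 0 R 0).
Euclidean (axiom 5): yes — any two successors of a common world are R-related.
Transitive (axiom 4): yes — every two-step R-path is closed by a direct edge.
Reflexive (axiom T): yes — every world is R-related to itself.
So F validates K, D, KD45, S5. The strongest is S5.

S5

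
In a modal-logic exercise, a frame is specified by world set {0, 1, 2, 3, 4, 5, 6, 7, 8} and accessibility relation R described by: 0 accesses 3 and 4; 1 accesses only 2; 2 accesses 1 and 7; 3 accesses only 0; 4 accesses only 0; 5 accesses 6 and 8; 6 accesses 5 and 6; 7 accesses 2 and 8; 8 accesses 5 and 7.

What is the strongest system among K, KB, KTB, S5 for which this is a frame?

KB

Symmetric (axiom B): yes — every pair in R has its reverse in R.
Reflexive (axiom T): no — 0 is not related to itself.
Euclidean (axiom 5): no — 0 R 3 and 0 R 4, but not 3 R 4.
So F validates K, KB; KTB would additionally require R to be reflexive. The strongest is KB.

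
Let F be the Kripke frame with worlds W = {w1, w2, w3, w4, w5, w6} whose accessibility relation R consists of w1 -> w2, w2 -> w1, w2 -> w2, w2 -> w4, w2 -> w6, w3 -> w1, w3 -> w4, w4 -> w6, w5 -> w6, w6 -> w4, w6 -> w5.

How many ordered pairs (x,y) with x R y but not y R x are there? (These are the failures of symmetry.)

4

Enumerating: (w2,w4), (w2,w6), (w3,w1), (w3,w4).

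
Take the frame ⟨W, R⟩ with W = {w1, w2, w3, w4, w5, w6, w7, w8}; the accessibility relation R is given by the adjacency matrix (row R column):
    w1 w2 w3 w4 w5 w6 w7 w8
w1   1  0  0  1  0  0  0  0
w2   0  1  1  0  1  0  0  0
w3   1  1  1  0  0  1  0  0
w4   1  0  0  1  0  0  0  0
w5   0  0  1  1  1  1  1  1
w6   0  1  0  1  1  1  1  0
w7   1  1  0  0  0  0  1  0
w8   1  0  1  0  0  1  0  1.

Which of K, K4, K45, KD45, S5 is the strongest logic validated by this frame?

K

Transitive (axiom 4): no — w2 R w3 and w3 R w1, but not w2 R w1.
Euclidean (axiom 5): no — w2 R w3 and w2 R w5, but not w3 R w5.
Serial (axiom D): yes — every world has a successor (e.g. w1 R w1).
Reflexive (axiom T): yes — every world is R-related to itself.
So F validates K; K4 would additionally require R to be transitive. The strongest is K.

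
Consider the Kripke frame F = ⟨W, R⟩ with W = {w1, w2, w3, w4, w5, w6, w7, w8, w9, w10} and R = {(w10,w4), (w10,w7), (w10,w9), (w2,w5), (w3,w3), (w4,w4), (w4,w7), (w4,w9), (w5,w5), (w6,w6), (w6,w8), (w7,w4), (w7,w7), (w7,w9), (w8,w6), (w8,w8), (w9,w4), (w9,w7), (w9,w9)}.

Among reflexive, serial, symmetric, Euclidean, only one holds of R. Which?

Euclidean

Reflexive: no — w1 is not related to itself.
Serial: no — w1 has no R-successor.
Symmetric: no — w10 R w4 but not w4 R w10.
Euclidean: yes — any two successors of a common world are R-related.
Only Euclidean holds.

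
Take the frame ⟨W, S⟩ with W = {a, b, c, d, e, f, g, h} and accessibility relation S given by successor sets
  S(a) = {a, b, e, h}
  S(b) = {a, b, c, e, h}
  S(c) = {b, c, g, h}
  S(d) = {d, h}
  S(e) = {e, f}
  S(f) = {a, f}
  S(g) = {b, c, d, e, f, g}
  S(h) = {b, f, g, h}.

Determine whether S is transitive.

No

Transitive: no — a S b and b S c, but not a S c.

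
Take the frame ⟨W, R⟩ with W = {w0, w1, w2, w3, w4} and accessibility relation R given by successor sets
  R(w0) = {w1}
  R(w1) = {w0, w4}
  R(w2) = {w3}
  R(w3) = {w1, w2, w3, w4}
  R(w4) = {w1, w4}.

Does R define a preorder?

No

Reflexive: no — w0 is not related to itself.
Transitive: no — w0 R w1 and w1 R w4, but not w0 R w4.
So R is not a preorder.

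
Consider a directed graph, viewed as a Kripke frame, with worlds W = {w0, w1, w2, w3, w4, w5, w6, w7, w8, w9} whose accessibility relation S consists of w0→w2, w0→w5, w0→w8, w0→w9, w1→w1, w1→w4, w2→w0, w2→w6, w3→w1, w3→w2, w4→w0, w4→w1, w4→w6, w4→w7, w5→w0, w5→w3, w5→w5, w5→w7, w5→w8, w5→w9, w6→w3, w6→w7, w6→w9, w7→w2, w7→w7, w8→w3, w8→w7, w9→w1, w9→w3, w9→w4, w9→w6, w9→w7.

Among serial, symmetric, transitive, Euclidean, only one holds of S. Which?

serial

Serial: yes — every world has a successor (e.g. w0 S w2).
Symmetric: no — w0 S w8 but not w8 S w0.
Transitive: no — w0 S w2 and w2 S w6, but not w0 S w6.
Euclidean: no — w0 S w2 and w0 S w5, but not w2 S w5.
Only serial holds.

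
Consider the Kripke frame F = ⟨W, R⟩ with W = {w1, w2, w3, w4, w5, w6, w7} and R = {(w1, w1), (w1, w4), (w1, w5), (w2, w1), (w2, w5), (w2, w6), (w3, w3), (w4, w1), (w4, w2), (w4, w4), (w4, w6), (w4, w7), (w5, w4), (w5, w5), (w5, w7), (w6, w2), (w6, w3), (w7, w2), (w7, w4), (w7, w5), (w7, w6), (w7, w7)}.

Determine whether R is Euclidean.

No

Euclidean: no — w1 R w4 and w1 R w5, but not w4 R w5.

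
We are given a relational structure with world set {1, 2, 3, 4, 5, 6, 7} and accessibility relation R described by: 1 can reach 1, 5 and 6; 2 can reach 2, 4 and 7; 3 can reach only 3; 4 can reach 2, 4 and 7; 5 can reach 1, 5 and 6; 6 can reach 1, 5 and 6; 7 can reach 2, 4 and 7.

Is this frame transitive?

Transitive: yes — every two-step R-path is closed by a direct edge.

Yes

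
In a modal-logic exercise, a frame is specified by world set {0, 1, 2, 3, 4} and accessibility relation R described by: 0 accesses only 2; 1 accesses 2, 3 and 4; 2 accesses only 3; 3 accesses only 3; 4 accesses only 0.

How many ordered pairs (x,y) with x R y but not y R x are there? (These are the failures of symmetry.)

6

Enumerating: (0,2), (1,2), (1,3), (1,4), (2,3), (4,0).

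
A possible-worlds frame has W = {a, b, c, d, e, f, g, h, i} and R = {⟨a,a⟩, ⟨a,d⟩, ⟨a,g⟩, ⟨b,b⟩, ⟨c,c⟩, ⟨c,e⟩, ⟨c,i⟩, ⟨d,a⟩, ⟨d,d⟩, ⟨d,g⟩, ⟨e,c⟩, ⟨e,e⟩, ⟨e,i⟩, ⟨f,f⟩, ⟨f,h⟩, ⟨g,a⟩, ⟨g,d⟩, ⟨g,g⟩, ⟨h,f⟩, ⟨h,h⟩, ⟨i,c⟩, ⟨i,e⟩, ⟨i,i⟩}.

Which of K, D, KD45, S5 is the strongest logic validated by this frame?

S5

Serial (axiom D): yes — every world has a successor (e.g. a R a).
Euclidean (axiom 5): yes — any two successors of a common world are R-related.
Transitive (axiom 4): yes — every two-step R-path is closed by a direct edge.
Reflexive (axiom T): yes — every world is R-related to itself.
So F validates K, D, KD45, S5. The strongest is S5.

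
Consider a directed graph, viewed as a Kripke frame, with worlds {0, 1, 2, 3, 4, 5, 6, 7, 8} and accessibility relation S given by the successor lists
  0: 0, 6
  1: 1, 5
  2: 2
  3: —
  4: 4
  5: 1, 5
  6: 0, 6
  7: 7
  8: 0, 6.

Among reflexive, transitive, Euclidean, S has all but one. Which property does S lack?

Reflexive: no — 3 is not related to itself.
Transitive: yes — every two-step S-path is closed by a direct edge.
Euclidean: yes — any two successors of a common world are S-related.
Only reflexive fails.

reflexive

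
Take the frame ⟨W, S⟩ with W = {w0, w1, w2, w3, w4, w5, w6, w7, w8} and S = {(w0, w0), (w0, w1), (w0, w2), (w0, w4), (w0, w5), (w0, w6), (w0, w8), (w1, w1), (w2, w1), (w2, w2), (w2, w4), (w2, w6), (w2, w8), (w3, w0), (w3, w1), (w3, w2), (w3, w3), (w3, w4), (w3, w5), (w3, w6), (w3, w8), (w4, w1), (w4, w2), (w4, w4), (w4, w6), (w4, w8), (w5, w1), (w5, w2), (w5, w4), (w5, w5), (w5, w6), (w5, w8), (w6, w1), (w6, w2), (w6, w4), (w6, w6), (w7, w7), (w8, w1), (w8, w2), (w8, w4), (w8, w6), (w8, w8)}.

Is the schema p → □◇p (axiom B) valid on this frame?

Axiom B corresponds to the accessibility relation being symmetric.
Symmetric: no — w0 S w1 but not w1 S w0.

No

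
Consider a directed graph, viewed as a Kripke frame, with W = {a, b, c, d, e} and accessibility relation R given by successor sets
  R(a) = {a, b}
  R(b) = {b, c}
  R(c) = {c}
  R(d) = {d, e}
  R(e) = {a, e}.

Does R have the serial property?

Serial: yes — every world has a successor (e.g. a R a).

Yes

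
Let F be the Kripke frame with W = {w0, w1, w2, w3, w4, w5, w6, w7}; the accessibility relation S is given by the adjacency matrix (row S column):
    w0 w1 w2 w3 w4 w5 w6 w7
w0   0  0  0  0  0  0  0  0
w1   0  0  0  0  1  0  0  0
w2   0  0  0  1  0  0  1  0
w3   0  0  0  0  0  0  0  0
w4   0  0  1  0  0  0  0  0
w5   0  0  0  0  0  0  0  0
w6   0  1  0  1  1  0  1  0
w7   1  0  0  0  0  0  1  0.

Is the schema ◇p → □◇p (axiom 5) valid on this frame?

The schema 5 characterises exactly the Euclidean frames.
Euclidean: no — w2 S w3 and w2 S w6, but not w3 S w6.

No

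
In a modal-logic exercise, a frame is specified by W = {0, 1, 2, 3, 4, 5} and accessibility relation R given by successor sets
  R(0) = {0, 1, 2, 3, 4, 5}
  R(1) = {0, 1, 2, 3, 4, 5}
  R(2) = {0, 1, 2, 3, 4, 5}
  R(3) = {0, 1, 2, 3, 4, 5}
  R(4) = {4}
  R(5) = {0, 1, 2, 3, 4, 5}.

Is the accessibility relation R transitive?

Transitive: yes — every two-step R-path is closed by a direct edge.

Yes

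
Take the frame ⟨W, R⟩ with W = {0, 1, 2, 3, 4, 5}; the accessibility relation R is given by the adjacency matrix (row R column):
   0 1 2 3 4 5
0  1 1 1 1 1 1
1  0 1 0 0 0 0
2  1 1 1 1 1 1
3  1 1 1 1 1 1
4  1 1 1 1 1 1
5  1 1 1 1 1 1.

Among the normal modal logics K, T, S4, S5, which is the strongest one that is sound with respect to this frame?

S4

Reflexive (axiom T): yes — every world is R-related to itself.
Transitive (axiom 4): yes — every two-step R-path is closed by a direct edge.
Euclidean (axiom 5): no — 0 R 1 and 0 R 2, but not 1 R 2.
So F validates K, T, S4; S5 would additionally require R to be Euclidean. The strongest is S4.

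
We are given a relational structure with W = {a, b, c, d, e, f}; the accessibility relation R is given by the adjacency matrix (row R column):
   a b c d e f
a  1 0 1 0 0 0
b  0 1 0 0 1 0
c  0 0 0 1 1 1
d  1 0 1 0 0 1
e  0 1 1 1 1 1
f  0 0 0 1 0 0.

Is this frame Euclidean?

No

Euclidean: no — c R d and c R e, but not d R e.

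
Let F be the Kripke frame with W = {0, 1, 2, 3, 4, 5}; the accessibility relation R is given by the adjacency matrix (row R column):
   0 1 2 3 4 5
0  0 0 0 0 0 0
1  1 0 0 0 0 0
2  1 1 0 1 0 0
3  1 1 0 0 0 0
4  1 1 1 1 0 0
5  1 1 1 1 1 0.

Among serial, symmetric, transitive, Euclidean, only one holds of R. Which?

transitive

Serial: no — 0 has no R-successor.
Symmetric: no — 1 R 0 but not 0 R 1.
Transitive: yes — every two-step R-path is closed by a direct edge.
Euclidean: no — 2 R 0 and 2 R 1, but not 0 R 1.
Only transitive holds.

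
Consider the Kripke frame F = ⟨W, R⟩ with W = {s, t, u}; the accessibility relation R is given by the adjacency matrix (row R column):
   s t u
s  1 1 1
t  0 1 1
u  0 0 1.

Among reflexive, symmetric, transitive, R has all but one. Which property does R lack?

symmetric

Reflexive: yes — every world is R-related to itself.
Symmetric: no — s R t but not t R s.
Transitive: yes — every two-step R-path is closed by a direct edge.
Only symmetric fails.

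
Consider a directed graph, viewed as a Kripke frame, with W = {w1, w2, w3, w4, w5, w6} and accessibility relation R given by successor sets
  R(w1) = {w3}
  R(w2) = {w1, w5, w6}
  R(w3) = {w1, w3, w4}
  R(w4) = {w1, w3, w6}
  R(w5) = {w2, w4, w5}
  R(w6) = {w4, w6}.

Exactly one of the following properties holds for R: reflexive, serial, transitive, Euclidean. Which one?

serial

Reflexive: no — w1 is not related to itself.
Serial: yes — every world has a successor (e.g. w1 R w3).
Transitive: no — w1 R w3 and w3 R w4, but not w1 R w4.
Euclidean: no — w2 R w1 and w2 R w5, but not w1 R w5.
Only serial holds.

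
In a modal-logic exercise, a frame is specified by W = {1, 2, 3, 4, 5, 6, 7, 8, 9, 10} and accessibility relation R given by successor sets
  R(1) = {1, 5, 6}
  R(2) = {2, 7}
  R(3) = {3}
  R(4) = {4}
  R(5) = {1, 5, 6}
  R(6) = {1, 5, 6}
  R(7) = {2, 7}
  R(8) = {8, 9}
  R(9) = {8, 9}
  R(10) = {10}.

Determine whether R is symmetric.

Symmetric: yes — every pair in R has its reverse in R.

Yes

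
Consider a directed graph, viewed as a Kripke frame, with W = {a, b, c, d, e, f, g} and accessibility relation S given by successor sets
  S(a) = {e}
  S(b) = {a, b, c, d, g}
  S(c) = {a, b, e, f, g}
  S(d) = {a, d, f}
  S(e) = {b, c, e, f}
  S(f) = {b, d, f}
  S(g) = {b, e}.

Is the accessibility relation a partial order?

Reflexive: no — a is not related to itself.
Transitive: no — a S e and e S b, but not a S b.
Antisymmetric: no — b S c and c S b with b ≠ c.
So S is not a partial order.

No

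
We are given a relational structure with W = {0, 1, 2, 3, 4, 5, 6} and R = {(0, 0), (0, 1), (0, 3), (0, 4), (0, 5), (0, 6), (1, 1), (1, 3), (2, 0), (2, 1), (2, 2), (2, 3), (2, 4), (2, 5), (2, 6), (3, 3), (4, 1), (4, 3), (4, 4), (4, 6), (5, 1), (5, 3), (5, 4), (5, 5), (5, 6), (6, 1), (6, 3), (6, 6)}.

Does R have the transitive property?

Transitive: yes — every two-step R-path is closed by a direct edge.

Yes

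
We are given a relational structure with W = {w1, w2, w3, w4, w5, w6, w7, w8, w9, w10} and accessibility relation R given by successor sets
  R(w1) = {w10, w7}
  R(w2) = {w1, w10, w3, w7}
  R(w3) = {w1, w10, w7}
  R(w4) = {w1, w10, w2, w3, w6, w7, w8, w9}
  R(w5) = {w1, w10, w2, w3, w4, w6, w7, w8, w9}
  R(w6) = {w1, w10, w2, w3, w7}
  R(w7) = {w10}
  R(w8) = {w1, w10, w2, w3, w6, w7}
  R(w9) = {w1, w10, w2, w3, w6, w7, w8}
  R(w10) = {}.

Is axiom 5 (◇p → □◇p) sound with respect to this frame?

By correspondence theory, 5 is valid on a frame iff R is Euclidean.
Euclidean: no — w1 R w10 and w1 R w7, but not w10 R w7.

No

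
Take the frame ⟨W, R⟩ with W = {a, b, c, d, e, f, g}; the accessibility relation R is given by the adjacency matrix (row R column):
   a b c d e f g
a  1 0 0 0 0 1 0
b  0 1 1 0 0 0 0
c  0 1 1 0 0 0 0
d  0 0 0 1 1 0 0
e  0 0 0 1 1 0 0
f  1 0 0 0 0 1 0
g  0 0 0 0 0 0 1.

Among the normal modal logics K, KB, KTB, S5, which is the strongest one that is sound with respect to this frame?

Symmetric (axiom B): yes — every pair in R has its reverse in R.
Reflexive (axiom T): yes — every world is R-related to itself.
Euclidean (axiom 5): yes — any two successors of a common world are R-related.
So F validates K, KB, KTB, S5. The strongest is S5.

S5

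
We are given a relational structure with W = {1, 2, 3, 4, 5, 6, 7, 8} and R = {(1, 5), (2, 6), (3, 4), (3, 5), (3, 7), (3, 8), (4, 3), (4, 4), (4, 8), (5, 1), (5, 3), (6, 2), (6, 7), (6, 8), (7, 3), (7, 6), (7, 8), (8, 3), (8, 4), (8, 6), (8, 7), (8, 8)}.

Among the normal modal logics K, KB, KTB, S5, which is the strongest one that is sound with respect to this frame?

Symmetric (axiom B): yes — every pair in R has its reverse in R.
Reflexive (axiom T): no — 1 is not related to itself.
Euclidean (axiom 5): no — 3 R 4 and 3 R 5, but not 4 R 5.
So F validates K, KB; KTB would additionally require R to be reflexive. The strongest is KB.

KB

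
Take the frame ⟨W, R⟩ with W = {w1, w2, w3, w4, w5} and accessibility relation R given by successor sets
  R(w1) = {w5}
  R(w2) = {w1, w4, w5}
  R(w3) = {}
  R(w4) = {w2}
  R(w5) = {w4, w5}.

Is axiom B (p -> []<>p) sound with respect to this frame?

By correspondence theory, B is valid on a frame iff R is symmetric.
Symmetric: no — w1 R w5 but not w5 R w1.

No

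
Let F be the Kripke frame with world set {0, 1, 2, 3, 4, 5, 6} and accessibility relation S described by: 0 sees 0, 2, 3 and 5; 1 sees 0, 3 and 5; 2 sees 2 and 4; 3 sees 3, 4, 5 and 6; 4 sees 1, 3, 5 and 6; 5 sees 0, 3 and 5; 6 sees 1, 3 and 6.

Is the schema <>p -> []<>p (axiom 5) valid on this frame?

No

Axiom 5 corresponds to the accessibility relation being Euclidean.
Euclidean: no — 0 S 2 and 0 S 3, but not 2 S 3.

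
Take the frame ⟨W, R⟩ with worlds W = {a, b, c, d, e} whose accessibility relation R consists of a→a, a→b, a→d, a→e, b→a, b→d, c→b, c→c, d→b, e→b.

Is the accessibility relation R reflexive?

No

Reflexive: no — b is not related to itself.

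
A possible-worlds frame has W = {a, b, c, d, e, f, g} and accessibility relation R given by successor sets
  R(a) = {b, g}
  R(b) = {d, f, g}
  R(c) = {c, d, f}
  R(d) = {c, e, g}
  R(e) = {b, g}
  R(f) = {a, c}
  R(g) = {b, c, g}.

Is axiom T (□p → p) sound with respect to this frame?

Axiom T corresponds to the accessibility relation being reflexive.
Reflexive: no — a is not related to itself.

No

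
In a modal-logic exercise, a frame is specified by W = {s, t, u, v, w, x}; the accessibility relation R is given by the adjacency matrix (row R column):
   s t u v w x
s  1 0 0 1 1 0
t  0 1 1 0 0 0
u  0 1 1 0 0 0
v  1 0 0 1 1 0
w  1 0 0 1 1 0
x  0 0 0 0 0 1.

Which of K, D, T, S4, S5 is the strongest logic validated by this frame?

S5

Serial (axiom D): yes — every world has a successor (e.g. s R s).
Reflexive (axiom T): yes — every world is R-related to itself.
Transitive (axiom 4): yes — every two-step R-path is closed by a direct edge.
Euclidean (axiom 5): yes — any two successors of a common world are R-related.
So F validates K, D, T, S4, S5. The strongest is S5.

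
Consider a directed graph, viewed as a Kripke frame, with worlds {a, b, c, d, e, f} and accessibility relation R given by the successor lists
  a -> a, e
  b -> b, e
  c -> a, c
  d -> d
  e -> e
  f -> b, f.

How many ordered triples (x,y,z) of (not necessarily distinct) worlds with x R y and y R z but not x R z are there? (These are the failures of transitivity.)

Enumerating: (c,a,e), (f,b,e).

2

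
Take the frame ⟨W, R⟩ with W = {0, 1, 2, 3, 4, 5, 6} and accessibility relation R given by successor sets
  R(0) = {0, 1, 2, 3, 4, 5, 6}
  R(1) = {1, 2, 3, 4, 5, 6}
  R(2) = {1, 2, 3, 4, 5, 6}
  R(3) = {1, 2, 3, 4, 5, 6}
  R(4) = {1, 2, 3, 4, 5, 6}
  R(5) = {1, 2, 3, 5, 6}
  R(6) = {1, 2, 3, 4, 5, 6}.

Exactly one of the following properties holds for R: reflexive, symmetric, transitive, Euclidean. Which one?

Reflexive: yes — every world is R-related to itself.
Symmetric: no — 0 R 1 but not 1 R 0.
Transitive: no — 5 R 1 and 1 R 4, but not 5 R 4.
Euclidean: no — 0 R 5 and 0 R 4, but not 5 R 4.
Only reflexive holds.

reflexive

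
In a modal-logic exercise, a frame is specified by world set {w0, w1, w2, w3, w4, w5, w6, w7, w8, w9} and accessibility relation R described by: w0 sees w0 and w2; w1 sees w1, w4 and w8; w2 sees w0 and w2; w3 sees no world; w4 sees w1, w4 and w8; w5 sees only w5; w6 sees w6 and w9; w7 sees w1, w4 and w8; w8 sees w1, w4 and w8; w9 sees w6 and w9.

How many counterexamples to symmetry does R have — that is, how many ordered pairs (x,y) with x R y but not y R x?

3

Enumerating: (w7,w1), (w7,w4), (w7,w8).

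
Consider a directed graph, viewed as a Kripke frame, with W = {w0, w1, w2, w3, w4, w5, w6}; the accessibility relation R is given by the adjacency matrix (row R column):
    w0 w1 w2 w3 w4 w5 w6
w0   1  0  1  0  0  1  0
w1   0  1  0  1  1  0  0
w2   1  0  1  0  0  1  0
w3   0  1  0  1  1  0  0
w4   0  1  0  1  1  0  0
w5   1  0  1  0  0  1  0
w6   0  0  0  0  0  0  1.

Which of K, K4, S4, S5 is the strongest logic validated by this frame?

Transitive (axiom 4): yes — every two-step R-path is closed by a direct edge.
Reflexive (axiom T): yes — every world is R-related to itself.
Euclidean (axiom 5): yes — any two successors of a common world are R-related.
So F validates K, K4, S4, S5. The strongest is S5.

S5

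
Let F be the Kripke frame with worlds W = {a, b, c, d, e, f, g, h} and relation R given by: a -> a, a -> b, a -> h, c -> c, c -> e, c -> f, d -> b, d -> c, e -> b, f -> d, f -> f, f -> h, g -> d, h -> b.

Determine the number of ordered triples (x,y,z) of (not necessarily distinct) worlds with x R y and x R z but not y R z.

22

Enumerating: (a,b,a), (a,b,b), (a,b,h), (a,h,a), (a,h,h), (c,e,c), (c,e,e), (c,e,f), (c,f,c), (c,f,e), (d,b,b), (d,b,c), … and 10 more.
Total: 22.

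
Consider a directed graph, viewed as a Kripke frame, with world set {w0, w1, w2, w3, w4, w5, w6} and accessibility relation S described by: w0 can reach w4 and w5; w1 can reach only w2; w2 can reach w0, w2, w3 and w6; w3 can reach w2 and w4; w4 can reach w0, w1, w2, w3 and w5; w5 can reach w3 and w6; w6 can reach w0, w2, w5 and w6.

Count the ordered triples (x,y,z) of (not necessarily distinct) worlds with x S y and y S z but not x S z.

32

Enumerating: (w0,w4,w0), (w0,w4,w1), (w0,w4,w2), (w0,w4,w3), (w0,w5,w3), (w0,w5,w6), (w1,w2,w0), (w1,w2,w3), (w1,w2,w6), (w2,w0,w4), (w2,w0,w5), (w2,w3,w4), … and 20 more.
Total: 32.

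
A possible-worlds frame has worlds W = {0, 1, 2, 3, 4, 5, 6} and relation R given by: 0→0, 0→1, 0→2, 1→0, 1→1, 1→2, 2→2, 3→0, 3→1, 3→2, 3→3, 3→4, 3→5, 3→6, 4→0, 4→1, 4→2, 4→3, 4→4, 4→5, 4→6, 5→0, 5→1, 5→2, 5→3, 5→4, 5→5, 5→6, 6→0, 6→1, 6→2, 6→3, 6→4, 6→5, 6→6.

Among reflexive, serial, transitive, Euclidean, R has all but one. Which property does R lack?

Reflexive: yes — every world is R-related to itself.
Serial: yes — every world has a successor (e.g. 0 R 0).
Transitive: yes — every two-step R-path is closed by a direct edge.
Euclidean: no — 0 R 2 and 0 R 1, but not 2 R 1.
Only Euclidean fails.

Euclidean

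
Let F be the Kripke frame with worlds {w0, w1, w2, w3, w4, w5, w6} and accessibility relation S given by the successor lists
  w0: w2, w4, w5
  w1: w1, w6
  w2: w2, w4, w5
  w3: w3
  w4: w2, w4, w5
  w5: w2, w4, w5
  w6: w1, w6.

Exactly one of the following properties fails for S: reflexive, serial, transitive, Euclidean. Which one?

reflexive

Reflexive: no — w0 is not related to itself.
Serial: yes — every world has a successor (e.g. w0 S w2).
Transitive: yes — every two-step S-path is closed by a direct edge.
Euclidean: yes — any two successors of a common world are S-related.
Only reflexive fails.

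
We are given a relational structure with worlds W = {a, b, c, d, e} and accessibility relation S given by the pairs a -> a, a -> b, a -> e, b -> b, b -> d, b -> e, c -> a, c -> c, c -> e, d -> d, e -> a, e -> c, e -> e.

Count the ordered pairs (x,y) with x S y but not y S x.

4

Enumerating: (a,b), (b,d), (b,e), (c,a).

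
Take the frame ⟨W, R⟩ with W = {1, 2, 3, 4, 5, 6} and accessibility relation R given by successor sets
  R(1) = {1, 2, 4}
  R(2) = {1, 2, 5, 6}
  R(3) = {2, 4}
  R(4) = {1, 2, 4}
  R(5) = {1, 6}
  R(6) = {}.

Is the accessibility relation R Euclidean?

No

Euclidean: no — 1 R 2 and 1 R 4, but not 2 R 4.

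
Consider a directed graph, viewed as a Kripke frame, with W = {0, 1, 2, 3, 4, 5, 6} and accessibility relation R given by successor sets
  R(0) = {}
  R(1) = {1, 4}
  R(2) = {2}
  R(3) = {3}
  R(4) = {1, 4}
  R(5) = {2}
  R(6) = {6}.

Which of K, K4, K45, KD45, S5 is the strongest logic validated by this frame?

Transitive (axiom 4): yes — every two-step R-path is closed by a direct edge.
Euclidean (axiom 5): yes — any two successors of a common world are R-related.
Serial (axiom D): no — 0 has no R-successor.
Reflexive (axiom T): no — 0 is not related to itself.
So F validates K, K4, K45; KD45 would additionally require R to be serial. The strongest is K45.

K45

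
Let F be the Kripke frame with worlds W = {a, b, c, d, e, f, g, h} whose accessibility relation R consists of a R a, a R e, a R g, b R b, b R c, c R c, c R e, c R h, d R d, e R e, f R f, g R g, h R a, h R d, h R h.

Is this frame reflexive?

Reflexive: yes — every world is R-related to itself.

Yes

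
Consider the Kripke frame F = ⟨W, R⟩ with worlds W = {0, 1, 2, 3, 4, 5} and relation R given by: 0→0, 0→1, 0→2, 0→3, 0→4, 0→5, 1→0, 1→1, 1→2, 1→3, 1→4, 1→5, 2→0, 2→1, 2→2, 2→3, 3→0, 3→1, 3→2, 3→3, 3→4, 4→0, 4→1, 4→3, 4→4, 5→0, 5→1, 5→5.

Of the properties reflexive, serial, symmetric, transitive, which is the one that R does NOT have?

transitive

Reflexive: yes — every world is R-related to itself.
Serial: yes — every world has a successor (e.g. 0 R 0).
Symmetric: yes — every pair in R has its reverse in R.
Transitive: no — 2 R 0 and 0 R 4, but not 2 R 4.
Only transitive fails.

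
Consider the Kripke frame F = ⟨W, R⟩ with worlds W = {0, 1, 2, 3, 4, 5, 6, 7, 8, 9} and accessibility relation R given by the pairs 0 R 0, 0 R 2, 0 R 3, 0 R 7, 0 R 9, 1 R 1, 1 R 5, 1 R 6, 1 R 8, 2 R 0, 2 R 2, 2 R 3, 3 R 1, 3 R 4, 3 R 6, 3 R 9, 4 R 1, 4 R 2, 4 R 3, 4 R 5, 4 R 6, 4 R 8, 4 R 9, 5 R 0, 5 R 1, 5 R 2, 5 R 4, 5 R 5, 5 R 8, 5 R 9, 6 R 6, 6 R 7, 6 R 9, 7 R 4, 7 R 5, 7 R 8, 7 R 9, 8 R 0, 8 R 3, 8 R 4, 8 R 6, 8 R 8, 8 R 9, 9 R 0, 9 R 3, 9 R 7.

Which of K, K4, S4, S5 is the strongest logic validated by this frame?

Transitive (axiom 4): no — 0 R 3 and 3 R 1, but not 0 R 1.
Reflexive (axiom T): no — 3 is not related to itself.
Euclidean (axiom 5): no — 0 R 2 and 0 R 7, but not 2 R 7.
So F validates K; K4 would additionally require R to be transitive. The strongest is K.

K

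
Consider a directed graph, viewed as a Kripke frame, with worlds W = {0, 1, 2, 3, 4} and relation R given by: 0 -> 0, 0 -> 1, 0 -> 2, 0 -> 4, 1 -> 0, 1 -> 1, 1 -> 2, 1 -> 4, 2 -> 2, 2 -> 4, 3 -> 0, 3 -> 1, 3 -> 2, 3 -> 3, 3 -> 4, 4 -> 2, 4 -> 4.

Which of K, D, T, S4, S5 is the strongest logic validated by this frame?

Serial (axiom D): yes — every world has a successor (e.g. 0 R 0).
Reflexive (axiom T): yes — every world is R-related to itself.
Transitive (axiom 4): yes — every two-step R-path is closed by a direct edge.
Euclidean (axiom 5): no — 0 R 2 and 0 R 1, but not 2 R 1.
So F validates K, D, T, S4; S5 would additionally require R to be Euclidean. The strongest is S4.

S4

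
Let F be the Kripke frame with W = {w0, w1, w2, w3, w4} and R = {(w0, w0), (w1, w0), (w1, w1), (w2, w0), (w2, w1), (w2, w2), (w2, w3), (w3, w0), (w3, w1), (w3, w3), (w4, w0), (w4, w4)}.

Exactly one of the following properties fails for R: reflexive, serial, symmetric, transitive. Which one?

Reflexive: yes — every world is R-related to itself.
Serial: yes — every world has a successor (e.g. w0 R w0).
Symmetric: no — w1 R w0 but not w0 R w1.
Transitive: yes — every two-step R-path is closed by a direct edge.
Only symmetric fails.

symmetric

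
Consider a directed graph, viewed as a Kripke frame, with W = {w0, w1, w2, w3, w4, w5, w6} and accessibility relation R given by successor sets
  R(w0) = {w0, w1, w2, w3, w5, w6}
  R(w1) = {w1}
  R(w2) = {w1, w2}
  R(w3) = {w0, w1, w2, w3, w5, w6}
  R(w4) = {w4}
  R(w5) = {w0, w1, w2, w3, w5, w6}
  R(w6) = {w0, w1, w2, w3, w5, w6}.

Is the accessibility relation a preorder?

Reflexive: yes — every world is R-related to itself.
Transitive: yes — every two-step R-path is closed by a direct edge.
So R is a preorder.

Yes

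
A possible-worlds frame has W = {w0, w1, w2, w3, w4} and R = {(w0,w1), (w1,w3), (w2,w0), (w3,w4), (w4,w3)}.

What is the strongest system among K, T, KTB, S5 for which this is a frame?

K

Reflexive (axiom T): no — w0 is not related to itself.
Symmetric (axiom B): no — w0 R w1 but not w1 R w0.
Euclidean (axiom 5): no — w0 R w1 and w0 R w1, but not w1 R w1.
So F validates K; T would additionally require R to be reflexive. The strongest is K.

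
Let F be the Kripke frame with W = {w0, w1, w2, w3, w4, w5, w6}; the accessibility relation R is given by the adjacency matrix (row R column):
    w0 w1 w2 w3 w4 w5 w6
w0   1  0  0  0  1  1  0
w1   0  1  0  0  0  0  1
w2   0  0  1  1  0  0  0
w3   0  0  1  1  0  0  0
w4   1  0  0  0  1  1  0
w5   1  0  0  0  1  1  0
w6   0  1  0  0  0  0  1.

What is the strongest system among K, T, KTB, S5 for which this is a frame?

S5

Reflexive (axiom T): yes — every world is R-related to itself.
Symmetric (axiom B): yes — every pair in R has its reverse in R.
Euclidean (axiom 5): yes — any two successors of a common world are R-related.
So F validates K, T, KTB, S5. The strongest is S5.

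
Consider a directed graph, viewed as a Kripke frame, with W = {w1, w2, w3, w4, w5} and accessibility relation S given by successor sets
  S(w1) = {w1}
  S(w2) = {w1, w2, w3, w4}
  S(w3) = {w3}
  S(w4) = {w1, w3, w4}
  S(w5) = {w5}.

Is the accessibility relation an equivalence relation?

No

Reflexive: yes — every world is S-related to itself.
Symmetric: no — w2 S w1 but not w1 S w2.
Transitive: yes — every two-step S-path is closed by a direct edge.
So S is not an equivalence relation.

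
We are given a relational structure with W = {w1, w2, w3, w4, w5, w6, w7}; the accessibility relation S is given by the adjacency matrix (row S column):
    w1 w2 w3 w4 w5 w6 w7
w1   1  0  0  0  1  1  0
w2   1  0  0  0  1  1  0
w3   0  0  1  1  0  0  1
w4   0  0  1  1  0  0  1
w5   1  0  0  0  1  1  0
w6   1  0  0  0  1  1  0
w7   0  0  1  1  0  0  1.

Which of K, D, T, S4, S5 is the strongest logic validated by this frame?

Serial (axiom D): yes — every world has a successor (e.g. w1 S w1).
Reflexive (axiom T): no — w2 is not related to itself.
Transitive (axiom 4): yes — every two-step S-path is closed by a direct edge.
Euclidean (axiom 5): yes — any two successors of a common world are S-related.
So F validates K, D; T would additionally require S to be reflexive. The strongest is D.

D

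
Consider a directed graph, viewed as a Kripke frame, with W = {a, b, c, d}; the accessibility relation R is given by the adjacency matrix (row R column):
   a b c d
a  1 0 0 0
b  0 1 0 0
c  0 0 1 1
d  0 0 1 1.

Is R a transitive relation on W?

Yes

Transitive: yes — every two-step R-path is closed by a direct edge.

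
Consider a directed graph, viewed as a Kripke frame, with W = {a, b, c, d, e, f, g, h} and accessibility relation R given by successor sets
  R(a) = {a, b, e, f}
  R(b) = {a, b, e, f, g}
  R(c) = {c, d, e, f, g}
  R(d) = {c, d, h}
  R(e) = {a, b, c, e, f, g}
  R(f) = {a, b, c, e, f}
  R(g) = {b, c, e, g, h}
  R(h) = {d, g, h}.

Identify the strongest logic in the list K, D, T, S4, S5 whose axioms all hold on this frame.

Serial (axiom D): yes — every world has a successor (e.g. a R a).
Reflexive (axiom T): yes — every world is R-related to itself.
Transitive (axiom 4): no — a R b and b R g, but not a R g.
Euclidean (axiom 5): no — b R a and b R g, but not a R g.
So F validates K, D, T; S4 would additionally require R to be transitive. The strongest is T.

T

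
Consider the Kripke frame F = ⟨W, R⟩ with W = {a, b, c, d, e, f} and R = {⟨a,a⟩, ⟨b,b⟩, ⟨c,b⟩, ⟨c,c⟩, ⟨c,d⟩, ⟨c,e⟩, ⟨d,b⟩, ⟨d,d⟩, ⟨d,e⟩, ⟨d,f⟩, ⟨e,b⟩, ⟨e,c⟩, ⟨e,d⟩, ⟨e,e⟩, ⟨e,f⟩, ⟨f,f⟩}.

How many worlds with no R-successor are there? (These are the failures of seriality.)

R is serial; there are no such worlds.

0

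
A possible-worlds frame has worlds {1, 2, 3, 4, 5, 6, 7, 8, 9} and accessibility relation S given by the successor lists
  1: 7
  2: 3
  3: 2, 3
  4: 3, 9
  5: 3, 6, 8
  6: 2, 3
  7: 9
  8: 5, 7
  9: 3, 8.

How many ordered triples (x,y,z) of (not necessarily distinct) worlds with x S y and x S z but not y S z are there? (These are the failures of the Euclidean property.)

Enumerating: (1,7,7), (3,2,2), (4,3,9), (4,9,9), (5,3,6), (5,3,8), (5,6,6), (5,6,8), (5,8,3), (5,8,6), (5,8,8), (6,2,2), … and 8 more.
Total: 20.

20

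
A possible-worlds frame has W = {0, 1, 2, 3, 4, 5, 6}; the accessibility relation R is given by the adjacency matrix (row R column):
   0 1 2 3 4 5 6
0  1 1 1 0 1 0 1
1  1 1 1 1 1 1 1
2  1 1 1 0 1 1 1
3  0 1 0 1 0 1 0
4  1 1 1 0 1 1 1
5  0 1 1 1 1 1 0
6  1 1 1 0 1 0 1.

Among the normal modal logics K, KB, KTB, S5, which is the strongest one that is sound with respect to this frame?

Symmetric (axiom B): yes — every pair in R has its reverse in R.
Reflexive (axiom T): yes — every world is R-related to itself.
Euclidean (axiom 5): no — 1 R 0 and 1 R 3, but not 0 R 3.
So F validates K, KB, KTB; S5 would additionally require R to be Euclidean. The strongest is KTB.

KTB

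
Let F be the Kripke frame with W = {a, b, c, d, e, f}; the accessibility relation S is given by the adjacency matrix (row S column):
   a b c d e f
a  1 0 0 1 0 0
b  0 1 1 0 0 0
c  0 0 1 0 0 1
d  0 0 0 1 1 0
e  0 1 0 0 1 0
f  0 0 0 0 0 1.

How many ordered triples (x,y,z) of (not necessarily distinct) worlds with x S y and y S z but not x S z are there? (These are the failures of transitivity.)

4

Enumerating: (a,d,e), (b,c,f), (d,e,b), (e,b,c).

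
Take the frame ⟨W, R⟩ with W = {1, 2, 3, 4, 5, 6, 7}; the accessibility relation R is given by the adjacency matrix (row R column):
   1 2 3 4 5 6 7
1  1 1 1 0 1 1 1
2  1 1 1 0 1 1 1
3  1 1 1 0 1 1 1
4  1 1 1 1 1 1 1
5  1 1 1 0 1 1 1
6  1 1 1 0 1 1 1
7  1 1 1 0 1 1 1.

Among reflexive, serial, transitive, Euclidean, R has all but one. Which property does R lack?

Euclidean

Reflexive: yes — every world is R-related to itself.
Serial: yes — every world has a successor (e.g. 1 R 1).
Transitive: yes — every two-step R-path is closed by a direct edge.
Euclidean: no — 4 R 1 and 4 R 4, but not 1 R 4.
Only Euclidean fails.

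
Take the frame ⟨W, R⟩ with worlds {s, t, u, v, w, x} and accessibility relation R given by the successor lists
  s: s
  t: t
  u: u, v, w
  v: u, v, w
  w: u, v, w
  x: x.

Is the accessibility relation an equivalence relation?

Yes

Reflexive: yes — every world is R-related to itself.
Symmetric: yes — every pair in R has its reverse in R.
Transitive: yes — every two-step R-path is closed by a direct edge.
So R is an equivalence relation.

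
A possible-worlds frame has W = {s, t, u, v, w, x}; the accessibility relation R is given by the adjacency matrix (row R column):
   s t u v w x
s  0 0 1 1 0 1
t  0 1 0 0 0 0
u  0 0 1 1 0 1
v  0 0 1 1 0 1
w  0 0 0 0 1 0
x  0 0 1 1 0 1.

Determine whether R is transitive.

Yes

Transitive: yes — every two-step R-path is closed by a direct edge.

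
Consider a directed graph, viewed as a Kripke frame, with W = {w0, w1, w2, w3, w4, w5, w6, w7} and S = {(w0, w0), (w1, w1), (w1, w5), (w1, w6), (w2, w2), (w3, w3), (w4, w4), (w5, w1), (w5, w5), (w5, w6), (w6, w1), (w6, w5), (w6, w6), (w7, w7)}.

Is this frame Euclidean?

Yes

Euclidean: yes — any two successors of a common world are S-related.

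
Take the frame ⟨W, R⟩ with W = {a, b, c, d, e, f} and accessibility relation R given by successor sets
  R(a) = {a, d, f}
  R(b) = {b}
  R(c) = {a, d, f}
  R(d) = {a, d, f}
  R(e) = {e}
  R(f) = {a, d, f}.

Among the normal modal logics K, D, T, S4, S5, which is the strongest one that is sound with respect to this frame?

D

Serial (axiom D): yes — every world has a successor (e.g. a R a).
Reflexive (axiom T): no — c is not related to itself.
Transitive (axiom 4): yes — every two-step R-path is closed by a direct edge.
Euclidean (axiom 5): yes — any two successors of a common world are R-related.
So F validates K, D; T would additionally require R to be reflexive. The strongest is D.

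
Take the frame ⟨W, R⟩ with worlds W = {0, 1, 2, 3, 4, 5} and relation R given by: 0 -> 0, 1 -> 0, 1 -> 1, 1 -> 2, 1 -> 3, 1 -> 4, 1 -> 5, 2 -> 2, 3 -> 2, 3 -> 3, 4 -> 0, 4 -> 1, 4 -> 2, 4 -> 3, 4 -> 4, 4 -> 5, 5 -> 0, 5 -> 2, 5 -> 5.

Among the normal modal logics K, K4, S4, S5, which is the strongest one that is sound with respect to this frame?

S4

Transitive (axiom 4): yes — every two-step R-path is closed by a direct edge.
Reflexive (axiom T): yes — every world is R-related to itself.
Euclidean (axiom 5): no — 1 R 0 and 1 R 2, but not 0 R 2.
So F validates K, K4, S4; S5 would additionally require R to be Euclidean. The strongest is S4.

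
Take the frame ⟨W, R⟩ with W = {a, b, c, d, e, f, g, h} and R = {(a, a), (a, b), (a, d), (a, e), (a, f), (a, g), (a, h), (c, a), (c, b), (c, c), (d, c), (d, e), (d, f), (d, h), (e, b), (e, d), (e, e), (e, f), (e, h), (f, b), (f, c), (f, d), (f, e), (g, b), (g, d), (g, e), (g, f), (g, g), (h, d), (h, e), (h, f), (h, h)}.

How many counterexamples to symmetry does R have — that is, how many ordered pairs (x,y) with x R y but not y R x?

Enumerating: (a,b), (a,d), (a,e), (a,f), (a,g), (a,h), (c,a), (c,b), (d,c), (e,b), (f,b), (f,c), (g,b), (g,d), (g,e), (g,f), (h,f).

17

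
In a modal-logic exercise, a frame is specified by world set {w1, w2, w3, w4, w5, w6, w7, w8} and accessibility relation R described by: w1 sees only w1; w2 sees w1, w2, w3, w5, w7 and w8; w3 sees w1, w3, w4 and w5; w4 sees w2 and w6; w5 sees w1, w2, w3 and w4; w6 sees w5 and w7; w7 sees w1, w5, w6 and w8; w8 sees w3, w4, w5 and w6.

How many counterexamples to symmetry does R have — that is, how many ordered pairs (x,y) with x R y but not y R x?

Enumerating: (w2,w1), (w2,w3), (w2,w7), (w2,w8), (w3,w1), (w3,w4), (w4,w2), (w4,w6), (w5,w1), (w5,w4), (w6,w5), (w7,w1), (w7,w5), (w7,w8), (w8,w3), (w8,w4), (w8,w5), (w8,w6).

18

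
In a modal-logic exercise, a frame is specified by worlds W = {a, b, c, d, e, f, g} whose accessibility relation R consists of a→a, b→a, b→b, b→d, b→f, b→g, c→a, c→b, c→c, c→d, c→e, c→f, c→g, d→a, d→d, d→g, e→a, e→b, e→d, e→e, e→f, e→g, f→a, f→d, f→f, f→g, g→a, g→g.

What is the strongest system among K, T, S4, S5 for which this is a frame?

S4

Reflexive (axiom T): yes — every world is R-related to itself.
Transitive (axiom 4): yes — every two-step R-path is closed by a direct edge.
Euclidean (axiom 5): no — b R a and b R d, but not a R d.
So F validates K, T, S4; S5 would additionally require R to be Euclidean. The strongest is S4.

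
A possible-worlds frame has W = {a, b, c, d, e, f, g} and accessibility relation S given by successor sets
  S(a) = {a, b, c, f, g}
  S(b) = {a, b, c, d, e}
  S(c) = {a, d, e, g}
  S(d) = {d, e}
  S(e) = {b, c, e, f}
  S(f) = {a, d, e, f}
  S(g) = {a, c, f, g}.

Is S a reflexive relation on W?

No

Reflexive: no — c is not related to itself.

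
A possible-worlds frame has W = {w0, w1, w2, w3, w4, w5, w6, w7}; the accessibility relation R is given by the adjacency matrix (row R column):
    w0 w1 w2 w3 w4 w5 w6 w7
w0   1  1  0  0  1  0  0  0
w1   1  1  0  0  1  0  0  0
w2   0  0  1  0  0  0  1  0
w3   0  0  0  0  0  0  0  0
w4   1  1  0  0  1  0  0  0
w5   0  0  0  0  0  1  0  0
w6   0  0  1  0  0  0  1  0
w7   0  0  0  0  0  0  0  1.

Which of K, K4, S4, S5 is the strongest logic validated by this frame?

Transitive (axiom 4): yes — every two-step R-path is closed by a direct edge.
Reflexive (axiom T): no — w3 is not related to itself.
Euclidean (axiom 5): yes — any two successors of a common world are R-related.
So F validates K, K4; S4 would additionally require R to be reflexive. The strongest is K4.

K4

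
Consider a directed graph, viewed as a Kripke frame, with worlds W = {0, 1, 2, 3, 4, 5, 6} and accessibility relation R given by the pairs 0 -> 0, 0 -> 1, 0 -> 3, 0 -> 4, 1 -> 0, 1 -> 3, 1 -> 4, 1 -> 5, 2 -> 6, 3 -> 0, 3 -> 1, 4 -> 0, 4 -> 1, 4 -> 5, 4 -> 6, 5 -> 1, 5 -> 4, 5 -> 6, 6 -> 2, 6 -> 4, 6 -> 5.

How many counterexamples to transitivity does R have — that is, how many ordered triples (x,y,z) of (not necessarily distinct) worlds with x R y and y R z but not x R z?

37

Enumerating: (0,1,5), (0,4,5), (0,4,6), (1,0,1), (1,3,1), (1,4,1), (1,4,6), (1,5,1), (1,5,6), (2,6,2), (2,6,4), (2,6,5), … and 25 more.
Total: 37.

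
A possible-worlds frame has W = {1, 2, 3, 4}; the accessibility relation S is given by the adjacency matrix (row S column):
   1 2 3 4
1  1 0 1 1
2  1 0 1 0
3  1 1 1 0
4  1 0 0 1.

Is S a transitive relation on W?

No

Transitive: no — 1 S 3 and 3 S 2, but not 1 S 2.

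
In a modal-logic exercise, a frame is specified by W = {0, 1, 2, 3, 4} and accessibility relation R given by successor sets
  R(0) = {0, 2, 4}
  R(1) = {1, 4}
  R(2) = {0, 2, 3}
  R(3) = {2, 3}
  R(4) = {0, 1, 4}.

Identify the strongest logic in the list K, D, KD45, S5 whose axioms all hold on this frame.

D

Serial (axiom D): yes — every world has a successor (e.g. 0 R 0).
Euclidean (axiom 5): no — 0 R 2 and 0 R 4, but not 2 R 4.
Transitive (axiom 4): no — 0 R 2 and 2 R 3, but not 0 R 3.
Reflexive (axiom T): yes — every world is R-related to itself.
So F validates K, D; KD45 would additionally require R to be Euclidean and transitive. The strongest is D.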